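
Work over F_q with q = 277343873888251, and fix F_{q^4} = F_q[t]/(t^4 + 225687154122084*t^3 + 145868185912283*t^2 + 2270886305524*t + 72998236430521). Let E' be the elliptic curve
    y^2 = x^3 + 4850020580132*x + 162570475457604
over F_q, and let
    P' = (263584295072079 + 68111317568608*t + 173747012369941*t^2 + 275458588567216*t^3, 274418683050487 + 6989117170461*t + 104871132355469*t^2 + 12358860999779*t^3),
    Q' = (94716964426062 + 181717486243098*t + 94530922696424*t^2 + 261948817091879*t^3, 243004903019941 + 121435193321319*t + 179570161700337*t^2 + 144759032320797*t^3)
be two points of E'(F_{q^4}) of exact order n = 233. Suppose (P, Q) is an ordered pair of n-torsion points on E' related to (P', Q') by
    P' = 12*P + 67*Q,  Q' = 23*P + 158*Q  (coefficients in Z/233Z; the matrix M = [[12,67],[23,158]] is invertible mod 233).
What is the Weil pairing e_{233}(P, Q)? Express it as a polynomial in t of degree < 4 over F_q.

191650079516749 + 101848344612052*t + 252502618554428*t^2 + 127450878442652*t^3

e_{233} is bilinear + alternating on E[233], so e_{233}(12*P + 67*Q, 23*P + 158*Q) = e_{233}(P,Q)^(12*158-67*23).
Hence e(P,Q) = e(P',Q')^{212} where 212 = 122^{-1} mod 233.
Miller loop for e_{233} over F_{277343873888251^4}: bits of 233 = 11101001; 7 double steps + 4 add steps, l/v at each.
e_{233}(P',Q') = 142822799926708 + 248984164092543*t + 136306925793710*t^2 + 153950297246887*t^3.
Hence e(P,Q) = 191650079516749 + 101848344612052*t + 252502618554428*t^2 + 127450878442652*t^3 in F_{277343873888251^4}^*.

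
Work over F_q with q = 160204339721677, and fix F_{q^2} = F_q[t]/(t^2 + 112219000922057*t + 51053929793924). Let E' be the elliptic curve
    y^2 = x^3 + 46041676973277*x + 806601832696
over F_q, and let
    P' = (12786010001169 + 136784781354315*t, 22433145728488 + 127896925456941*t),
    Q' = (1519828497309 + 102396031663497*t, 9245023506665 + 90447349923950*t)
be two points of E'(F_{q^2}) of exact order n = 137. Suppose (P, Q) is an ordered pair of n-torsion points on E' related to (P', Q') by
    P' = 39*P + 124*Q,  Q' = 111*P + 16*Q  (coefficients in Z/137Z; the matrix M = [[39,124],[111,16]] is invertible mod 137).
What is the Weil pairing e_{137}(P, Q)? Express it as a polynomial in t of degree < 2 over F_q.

68472868301233 + 91673214097930*t

Since e_{137}(P,P)=e_{137}(Q,Q)=1 and e_{137}(Q,P)=e_{137}(P,Q)^{-1}, expanding e_{137}(39*P + 124*Q,111*P + 16*Q) leaves e(P,Q)^det(M).
det(M) mod 137 = 12; its inverse in (Z/137)^* is 80 (check: 12*80 mod 137 = 1).
Run Miller on y^2=x^3+46041676973277*x+806601832696 over F_{160204339721677}: ladder 10001001 (8 bits); e = f_P(D_Q)/f_Q(D_P).
Result: e(P',Q') = 64880590767648 + 149612682356961*t.
e_{137}(P,Q) = (64880590767648 + 149612682356961*t)^{80} = 68472868301233 + 91673214097930*t.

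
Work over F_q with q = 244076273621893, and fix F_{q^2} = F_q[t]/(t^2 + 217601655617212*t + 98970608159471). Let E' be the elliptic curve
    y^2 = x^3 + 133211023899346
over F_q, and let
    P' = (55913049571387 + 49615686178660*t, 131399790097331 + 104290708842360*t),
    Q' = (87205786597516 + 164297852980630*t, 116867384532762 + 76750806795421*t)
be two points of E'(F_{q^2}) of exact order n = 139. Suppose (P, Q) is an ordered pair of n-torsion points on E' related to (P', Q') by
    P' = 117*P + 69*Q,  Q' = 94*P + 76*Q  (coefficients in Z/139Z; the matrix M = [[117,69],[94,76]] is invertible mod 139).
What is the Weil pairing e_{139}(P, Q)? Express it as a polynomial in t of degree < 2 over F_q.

e_{139}(aP+bQ,cP+dQ) = e_{139}(P,Q)^(ad-bc); with (a,b,c,d)=(117,69,94,76) this gives the det-139 law.
det M = 117*76 - 69*94 = 2406 = 43 (mod 139); 43^{-1} = 97 (mod 139).
Build f_{139,P'} and f_{139,Q'} via the 8-bit ladder of 139=10001011_2; evaluate at shifted divisors; quotient in F_{244076273621893^2}.
Result: e(P',Q') = 45880187569806 + 238152576027468*t.
(45880187569806 + 238152576027468*t)^{97} mod (244076273621893,f) = 61360914693905 + 27723512099977*t.

61360914693905 + 27723512099977*t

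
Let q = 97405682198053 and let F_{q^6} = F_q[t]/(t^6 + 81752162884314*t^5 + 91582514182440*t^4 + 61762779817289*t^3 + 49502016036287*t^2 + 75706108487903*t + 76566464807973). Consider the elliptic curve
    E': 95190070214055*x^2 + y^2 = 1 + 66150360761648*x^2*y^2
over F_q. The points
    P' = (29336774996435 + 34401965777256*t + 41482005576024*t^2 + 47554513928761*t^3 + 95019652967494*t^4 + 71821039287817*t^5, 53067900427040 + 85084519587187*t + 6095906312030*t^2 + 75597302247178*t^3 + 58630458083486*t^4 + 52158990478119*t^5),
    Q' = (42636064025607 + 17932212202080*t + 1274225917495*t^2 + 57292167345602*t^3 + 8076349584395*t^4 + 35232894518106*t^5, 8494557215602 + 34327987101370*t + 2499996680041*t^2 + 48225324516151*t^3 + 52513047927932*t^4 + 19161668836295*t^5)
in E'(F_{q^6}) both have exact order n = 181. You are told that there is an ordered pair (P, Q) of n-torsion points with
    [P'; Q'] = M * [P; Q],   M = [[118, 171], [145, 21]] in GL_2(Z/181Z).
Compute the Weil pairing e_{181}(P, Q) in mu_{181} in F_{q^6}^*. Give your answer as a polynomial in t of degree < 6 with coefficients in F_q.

Under M = [[118,171],[145,21]] in GL_2(Z/181), e_{181}(P',Q') = e_{181}(P,Q)^(118*21-171*145 mod 181).
Hence e(P,Q) = e(P',Q')^{124} where 124 = 127^{-1} mod 181.
Edwards->Montgomery: u=(1+y)/(1-y), v=u/x -> 78521800770882v^2=u^3+26805985703378u^2+u; then x_W=31611347912615u+43124352195626: y^2=x^3+83969812488665.
Double-and-add over 10110101: 8-1 doublings, 5-1 additions; each step l_{T,T}/v_{2T} or l_{T,P'}/v at Q'+S for random S.
The quotient is 3797782300709 + 74453451644257*t + 27724154310057*t^2 + 47735097622499*t^3 + 41017240148877*t^4 + 77903859052438*t^5.
(3797782300709 + 74453451644257*t + 27724154310057*t^2 + 47735097622499*t^3 + 41017240148877*t^4 + 77903859052438*t^5)^{124} mod (97405682198053,f) = 44189036487289 + 86146574429532*t + 41744510541763*t^2 + 10217997898204*t^3 + 49581867942534*t^4 + 78710906010051*t^5.

44189036487289 + 86146574429532*t + 41744510541763*t^2 + 10217997898204*t^3 + 49581867942534*t^4 + 78710906010051*t^5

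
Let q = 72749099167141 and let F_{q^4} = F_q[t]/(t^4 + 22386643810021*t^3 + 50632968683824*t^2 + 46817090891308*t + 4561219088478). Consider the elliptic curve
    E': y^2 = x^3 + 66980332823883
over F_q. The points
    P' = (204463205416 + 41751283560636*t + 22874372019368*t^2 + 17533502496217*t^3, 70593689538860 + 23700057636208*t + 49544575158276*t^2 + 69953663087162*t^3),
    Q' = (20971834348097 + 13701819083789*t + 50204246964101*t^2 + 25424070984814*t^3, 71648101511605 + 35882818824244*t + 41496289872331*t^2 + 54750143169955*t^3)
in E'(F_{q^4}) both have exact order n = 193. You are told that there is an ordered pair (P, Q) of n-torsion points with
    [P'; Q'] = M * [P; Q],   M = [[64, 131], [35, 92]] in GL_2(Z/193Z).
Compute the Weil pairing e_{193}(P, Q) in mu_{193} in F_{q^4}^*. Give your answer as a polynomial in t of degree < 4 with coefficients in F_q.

The 193-Weil pairing on E[193] over F_{72749099167141} is alternating-bilinear: e_{193}(P',Q') = e_{193}(P,Q)^det(M).
So e_{193}(P,Q) = e_{193}(P',Q')^{4}, since 145*4 = 1 mod 193.
n = 193 = (11000001)_2 (8 bits, wt 3); accumulate f_{193,P'}(Q'+S)/f_{193,P'}(S) along the 7-step ladder.
So e_{193}(P',Q') = 19257770863737 + 41299709478366*t + 16395790537235*t^2 + 62898989185540*t^3.
(19257770863737 + 41299709478366*t + 16395790537235*t^2 + 62898989185540*t^3)^{4} mod (72749099167141,f) = 19889345358169 + 6027281219607*t + 49224212412787*t^2 + 63888541982353*t^3.

19889345358169 + 6027281219607*t + 49224212412787*t^2 + 63888541982353*t^3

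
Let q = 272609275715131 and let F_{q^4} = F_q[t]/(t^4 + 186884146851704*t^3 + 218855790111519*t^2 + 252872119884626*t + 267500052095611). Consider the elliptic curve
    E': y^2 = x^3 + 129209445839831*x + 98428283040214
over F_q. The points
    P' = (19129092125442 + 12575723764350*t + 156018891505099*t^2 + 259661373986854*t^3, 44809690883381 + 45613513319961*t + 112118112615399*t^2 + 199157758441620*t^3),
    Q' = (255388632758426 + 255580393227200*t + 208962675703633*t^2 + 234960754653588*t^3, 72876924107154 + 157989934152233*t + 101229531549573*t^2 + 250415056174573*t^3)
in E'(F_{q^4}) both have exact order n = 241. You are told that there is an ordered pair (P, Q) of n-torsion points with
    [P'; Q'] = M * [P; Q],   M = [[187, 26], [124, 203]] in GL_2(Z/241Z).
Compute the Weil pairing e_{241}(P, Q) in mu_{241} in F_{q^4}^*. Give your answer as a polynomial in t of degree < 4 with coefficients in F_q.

Alternating bilinearity on E[241] (values in mu_{241} in F_{272609275715131^4}) gives e(P',Q') = e(P,Q)^det(M).
187*203 - 26*124 = 34737; reduced mod 241: det = 33, inverse 168.
Run Miller on y^2=x^3+129209445839831*x+98428283040214 over F_{272609275715131}: ladder 11110001 (8 bits); e = f_P(D_Q)/f_Q(D_P).
Result: e(P',Q') = 193499915404187 + 32363207184250*t + 188642551579949*t^2 + 184718029863269*t^3.
Hence e(P,Q) = 145796924738571 + 189880267332280*t + 172364555624934*t^2 + 100386138908640*t^3 in F_{272609275715131^4}^*.

145796924738571 + 189880267332280*t + 172364555624934*t^2 + 100386138908640*t^3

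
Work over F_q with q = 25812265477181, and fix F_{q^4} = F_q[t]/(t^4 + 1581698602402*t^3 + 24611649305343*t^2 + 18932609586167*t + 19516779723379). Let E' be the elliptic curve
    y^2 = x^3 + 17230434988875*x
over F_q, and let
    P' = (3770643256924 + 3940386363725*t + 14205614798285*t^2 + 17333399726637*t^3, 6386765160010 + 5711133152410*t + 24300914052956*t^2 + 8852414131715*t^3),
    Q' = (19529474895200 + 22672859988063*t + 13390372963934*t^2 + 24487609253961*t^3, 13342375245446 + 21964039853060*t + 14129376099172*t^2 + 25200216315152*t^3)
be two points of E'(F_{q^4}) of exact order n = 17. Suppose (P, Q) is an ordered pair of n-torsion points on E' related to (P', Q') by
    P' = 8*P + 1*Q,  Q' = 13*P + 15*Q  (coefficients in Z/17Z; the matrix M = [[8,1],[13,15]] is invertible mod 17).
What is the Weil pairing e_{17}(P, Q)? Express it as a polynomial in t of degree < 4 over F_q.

3328668022692 + 19999207970285*t + 13233186428473*t^2 + 1980919425062*t^3

Since e_{17}(P,P)=e_{17}(Q,Q)=1 and e_{17}(Q,P)=e_{17}(P,Q)^{-1}, expanding e_{17}(8*P + 1*Q,13*P + 15*Q) leaves e(P,Q)^det(M).
8*15 - 1*13 = 107; reduced mod 17: det = 5, inverse 7.
Run Miller on y^2=x^3+17230434988875*x over F_{25812265477181}: ladder 10001 (5 bits); e = f_P(D_Q)/f_Q(D_P).
So e_{17}(P',Q') = 16210533431900 + 20601132570271*t + 8287343585508*t^2 + 6613004761005*t^3.
Hence e(P,Q) = 3328668022692 + 19999207970285*t + 13233186428473*t^2 + 1980919425062*t^3 in F_{25812265477181^4}^*.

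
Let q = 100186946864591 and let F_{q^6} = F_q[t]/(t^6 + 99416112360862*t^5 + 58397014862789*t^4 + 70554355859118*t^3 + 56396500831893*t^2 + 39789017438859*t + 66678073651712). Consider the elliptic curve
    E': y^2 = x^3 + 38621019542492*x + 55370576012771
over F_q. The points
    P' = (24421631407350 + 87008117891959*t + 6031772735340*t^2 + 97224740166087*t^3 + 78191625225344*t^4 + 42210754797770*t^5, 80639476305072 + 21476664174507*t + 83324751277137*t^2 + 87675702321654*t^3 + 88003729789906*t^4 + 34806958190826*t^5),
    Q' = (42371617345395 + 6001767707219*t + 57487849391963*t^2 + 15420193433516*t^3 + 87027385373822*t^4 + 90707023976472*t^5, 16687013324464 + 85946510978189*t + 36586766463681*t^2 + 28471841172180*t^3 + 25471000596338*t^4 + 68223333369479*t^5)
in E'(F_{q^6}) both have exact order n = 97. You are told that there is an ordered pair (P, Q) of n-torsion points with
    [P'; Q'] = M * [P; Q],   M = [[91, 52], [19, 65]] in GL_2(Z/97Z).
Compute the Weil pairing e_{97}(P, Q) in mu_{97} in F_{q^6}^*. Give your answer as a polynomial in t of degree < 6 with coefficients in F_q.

70965451284257 + 93334233041653*t + 66315866201375*t^2 + 41223284970948*t^3 + 29713854509002*t^4 + 21932464487475*t^5

Alternating bilinearity on E[97] (values in mu_{97} in F_{100186946864591^6}) gives e(P',Q') = e(P,Q)^det(M).
Inverting 77 mod 97: 63. Thus e_{97}(P,Q) = e(P',Q')^{63}.
Build f_{97,P'} and f_{97,Q'} via the 7-bit ladder of 97=1100001_2; evaluate at shifted divisors; quotient in F_{100186946864591^6}.
Miller gives e_{97}(P',Q') = 40531383546586 + 62959023194439*t + 35972047666022*t^2 + 5457174410245*t^3 + 25675502431832*t^4 + 19409141350415*t^5 in F_{100186946864591^6}.
Hence e(P,Q) = 70965451284257 + 93334233041653*t + 66315866201375*t^2 + 41223284970948*t^3 + 29713854509002*t^4 + 21932464487475*t^5 in F_{100186946864591^6}^*.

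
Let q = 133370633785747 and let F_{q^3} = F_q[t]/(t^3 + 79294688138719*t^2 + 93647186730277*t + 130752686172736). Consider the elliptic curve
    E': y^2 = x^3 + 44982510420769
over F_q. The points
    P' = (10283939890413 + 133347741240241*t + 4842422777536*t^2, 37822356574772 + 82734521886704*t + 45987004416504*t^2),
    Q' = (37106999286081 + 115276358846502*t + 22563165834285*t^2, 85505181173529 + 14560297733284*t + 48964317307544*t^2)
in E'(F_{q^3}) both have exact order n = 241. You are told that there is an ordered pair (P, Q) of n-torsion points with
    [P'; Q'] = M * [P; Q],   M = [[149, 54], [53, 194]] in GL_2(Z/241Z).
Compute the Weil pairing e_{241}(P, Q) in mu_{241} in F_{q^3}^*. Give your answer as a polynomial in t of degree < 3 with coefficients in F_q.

130909558110863 + 64034491423490*t + 14808361882838*t^2

e_{241} is bilinear + alternating on E[241], so e_{241}(149*P + 54*Q, 53*P + 194*Q) = e_{241}(P,Q)^(149*194-54*53).
det M = 149*194 - 54*53 = 26044 = 16 (mod 241); 16^{-1} = 226 (mod 241).
8-bit Miller (11110001) on E'/F_{133370633785747} with a'=0, b'=44982510420769: accumulate tangent/chord ratios at Q'+S and P'+S'.
f_P(D_Q)/f_Q(D_P) = 77647704189231 + 18438241102707*t + 89280594336578*t^2.
Thus e_{241}(P,Q) = 130909558110863 + 64034491423490*t + 14808361882838*t^2.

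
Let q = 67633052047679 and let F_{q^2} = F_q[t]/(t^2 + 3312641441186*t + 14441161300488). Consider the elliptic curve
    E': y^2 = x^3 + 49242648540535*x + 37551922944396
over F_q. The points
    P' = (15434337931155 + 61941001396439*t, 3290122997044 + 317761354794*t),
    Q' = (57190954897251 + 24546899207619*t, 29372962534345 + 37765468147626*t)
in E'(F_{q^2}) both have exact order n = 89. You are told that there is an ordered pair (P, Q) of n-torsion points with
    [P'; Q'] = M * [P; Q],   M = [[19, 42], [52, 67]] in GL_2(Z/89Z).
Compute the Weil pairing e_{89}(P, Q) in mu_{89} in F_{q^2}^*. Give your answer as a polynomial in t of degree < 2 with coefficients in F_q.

The 89-Weil pairing on E[89] over F_{67633052047679} is alternating-bilinear: e_{89}(P',Q') = e_{89}(P,Q)^det(M).
19*67 - 42*52 = -911; reduced mod 89: det = 68, inverse 72.
Double-and-add over 1011001: 7-1 doublings, 4-1 additions; each step l_{T,T}/v_{2T} or l_{T,P'}/v at Q'+S for random S.
Result: e(P',Q') = 3500080186252 + 9299411899994*t.
(3500080186252 + 9299411899994*t)^{72} mod (67633052047679,f) = 30464815512447 + 45101031261231*t.

30464815512447 + 45101031261231*t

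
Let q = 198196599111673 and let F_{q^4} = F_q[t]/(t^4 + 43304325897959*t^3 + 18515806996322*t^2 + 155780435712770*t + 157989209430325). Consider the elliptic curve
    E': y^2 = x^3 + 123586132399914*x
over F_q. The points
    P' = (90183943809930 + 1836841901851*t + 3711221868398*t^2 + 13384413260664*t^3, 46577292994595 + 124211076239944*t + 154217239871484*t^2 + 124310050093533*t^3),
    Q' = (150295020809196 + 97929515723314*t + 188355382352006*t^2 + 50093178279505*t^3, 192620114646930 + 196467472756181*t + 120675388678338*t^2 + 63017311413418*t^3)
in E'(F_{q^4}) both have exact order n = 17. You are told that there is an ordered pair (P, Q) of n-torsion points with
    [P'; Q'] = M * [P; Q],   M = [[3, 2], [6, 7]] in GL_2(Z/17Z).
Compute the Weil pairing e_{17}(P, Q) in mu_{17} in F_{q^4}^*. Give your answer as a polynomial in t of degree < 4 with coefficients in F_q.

60943609901739 + 25294477290133*t + 18887149545825*t^2 + 184313531028161*t^3

Alternating bilinearity on E[17] (values in mu_{17} in F_{198196599111673^4}) gives e(P',Q') = e(P,Q)^det(M).
Hence e(P,Q) = e(P',Q')^{2} where 2 = 9^{-1} mod 17.
Miller loop for e_{17} over F_{198196599111673^4}: bits of 17 = 10001; 4 double steps + 1 add steps, l/v at each.
So e_{17}(P',Q') = 85833703789304 + 102942539249176*t + 131735186294137*t^2 + 88128418154442*t^3.
Thus e_{17}(P,Q) = 60943609901739 + 25294477290133*t + 18887149545825*t^2 + 184313531028161*t^3.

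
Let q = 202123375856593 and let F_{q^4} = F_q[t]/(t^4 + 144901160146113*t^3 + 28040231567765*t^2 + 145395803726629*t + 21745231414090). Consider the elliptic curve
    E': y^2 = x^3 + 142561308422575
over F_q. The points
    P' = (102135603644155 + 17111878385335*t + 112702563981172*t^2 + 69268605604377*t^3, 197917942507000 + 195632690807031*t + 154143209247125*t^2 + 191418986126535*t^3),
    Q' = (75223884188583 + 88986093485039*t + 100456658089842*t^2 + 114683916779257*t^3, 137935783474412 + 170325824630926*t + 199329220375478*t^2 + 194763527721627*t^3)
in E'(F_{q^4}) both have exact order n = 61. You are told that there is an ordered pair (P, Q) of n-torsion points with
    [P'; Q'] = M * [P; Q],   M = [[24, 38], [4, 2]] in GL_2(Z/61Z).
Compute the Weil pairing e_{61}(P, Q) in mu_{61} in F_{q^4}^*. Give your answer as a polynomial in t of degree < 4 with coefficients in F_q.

Under M = [[24,38],[4,2]] in GL_2(Z/61), e_{61}(P',Q') = e_{61}(P,Q)^(24*2-38*4 mod 61).
So e_{61}(P,Q) = e_{61}(P',Q')^{17}, since 18*17 = 1 mod 61.
n = 61 = (111101)_2 (6 bits, wt 5); accumulate f_{61,P'}(Q'+S)/f_{61,P'}(S) along the 5-step ladder.
Miller gives e_{61}(P',Q') = 70867021274489 + 125912328589652*t + 166011867666117*t^2 + 147306300224342*t^3 in F_{202123375856593^4}.
Raise to 17: e(P,Q) = 160563785247843 + 76569393575838*t + 144973476887441*t^2 + 196885857375571*t^3 in mu_{61}.

160563785247843 + 76569393575838*t + 144973476887441*t^2 + 196885857375571*t^3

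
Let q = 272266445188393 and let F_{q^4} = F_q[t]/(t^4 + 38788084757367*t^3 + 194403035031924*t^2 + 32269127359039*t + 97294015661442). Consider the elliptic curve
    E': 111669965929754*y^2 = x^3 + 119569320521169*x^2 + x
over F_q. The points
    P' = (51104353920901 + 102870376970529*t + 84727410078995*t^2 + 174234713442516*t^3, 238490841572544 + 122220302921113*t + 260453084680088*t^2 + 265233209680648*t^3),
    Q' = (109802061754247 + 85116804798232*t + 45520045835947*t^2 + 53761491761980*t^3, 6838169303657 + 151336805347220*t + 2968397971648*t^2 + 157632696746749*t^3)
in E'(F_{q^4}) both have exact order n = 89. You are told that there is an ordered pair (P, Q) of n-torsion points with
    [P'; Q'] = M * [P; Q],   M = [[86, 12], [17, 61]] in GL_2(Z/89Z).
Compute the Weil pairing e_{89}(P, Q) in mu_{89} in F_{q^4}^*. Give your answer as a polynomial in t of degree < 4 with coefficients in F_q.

e_{89} is bilinear + alternating on E[89], so e_{89}(86*P + 12*Q, 17*P + 61*Q) = e_{89}(P,Q)^(86*61-12*17).
Inverting 58 mod 89: 66. Thus e_{89}(P,Q) = e(P',Q')^{66}.
Montgomery->Weierstrass: x_W = 56694876887396*x+150880514915394, y_W=56694876887396*y on F_{272266445188393}; lands on y^2=x^3+226515458079000*x+145756098971440.
Miller loop for e_{89} over F_{272266445188393^4}: bits of 89 = 1011001; 6 double steps + 3 add steps, l/v at each.
Result: e(P',Q') = 106844797804512 + 45086381275289*t + 17964624712474*t^2 + 64749953242392*t^3.
Finally e_{89}(P,Q) = 17504535130280 + 112911886978353*t + 52866191225740*t^2 + 143316110596086*t^3.

17504535130280 + 112911886978353*t + 52866191225740*t^2 + 143316110596086*t^3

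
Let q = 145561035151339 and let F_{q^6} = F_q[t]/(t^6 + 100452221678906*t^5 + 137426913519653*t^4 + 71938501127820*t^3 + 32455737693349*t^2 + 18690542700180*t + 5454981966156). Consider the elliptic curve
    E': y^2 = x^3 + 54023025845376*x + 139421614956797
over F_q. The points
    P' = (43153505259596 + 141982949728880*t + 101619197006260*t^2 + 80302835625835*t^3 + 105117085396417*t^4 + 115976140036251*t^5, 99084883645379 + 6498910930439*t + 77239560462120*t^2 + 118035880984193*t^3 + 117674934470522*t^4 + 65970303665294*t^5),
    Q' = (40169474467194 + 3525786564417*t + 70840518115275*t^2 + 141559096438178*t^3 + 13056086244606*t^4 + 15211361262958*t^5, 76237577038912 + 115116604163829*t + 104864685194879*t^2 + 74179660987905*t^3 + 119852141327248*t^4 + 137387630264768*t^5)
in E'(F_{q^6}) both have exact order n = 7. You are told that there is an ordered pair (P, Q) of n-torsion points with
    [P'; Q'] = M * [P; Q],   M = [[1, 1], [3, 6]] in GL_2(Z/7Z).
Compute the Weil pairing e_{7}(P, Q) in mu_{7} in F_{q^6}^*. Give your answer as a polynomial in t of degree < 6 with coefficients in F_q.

Since e_{7}(P,P)=e_{7}(Q,Q)=1 and e_{7}(Q,P)=e_{7}(P,Q)^{-1}, expanding e_{7}(1*P + 1*Q,3*P + 6*Q) leaves e(P,Q)^det(M).
So e_{7}(P,Q) = e_{7}(P',Q')^{5}, since 3*5 = 1 mod 7.
n = 7 = (111)_2 (3 bits, wt 3); accumulate f_{7,P'}(Q'+S)/f_{7,P'}(S) along the 2-step ladder.
The quotient is 114792631453844 + 104296412817858*t + 14978236303734*t^2 + 81367299406119*t^3 + 45787436395128*t^4 + 58557620230392*t^5.
Thus e_{7}(P,Q) = 51276400595512 + 140475107051516*t + 8582639722447*t^2 + 3239330922502*t^3 + 134783408193065*t^4 + 144629116361220*t^5.

51276400595512 + 140475107051516*t + 8582639722447*t^2 + 3239330922502*t^3 + 134783408193065*t^4 + 144629116361220*t^5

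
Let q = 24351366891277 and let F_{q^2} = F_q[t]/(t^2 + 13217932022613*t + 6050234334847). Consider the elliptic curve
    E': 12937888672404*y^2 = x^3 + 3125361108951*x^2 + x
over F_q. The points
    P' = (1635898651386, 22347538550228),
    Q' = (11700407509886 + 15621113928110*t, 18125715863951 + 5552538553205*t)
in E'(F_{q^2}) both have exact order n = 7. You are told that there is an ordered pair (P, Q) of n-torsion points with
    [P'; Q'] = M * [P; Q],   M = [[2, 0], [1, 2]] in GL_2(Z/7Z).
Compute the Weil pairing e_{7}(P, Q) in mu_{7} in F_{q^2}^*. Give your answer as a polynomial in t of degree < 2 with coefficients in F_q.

e_{7} is bilinear + alternating on E[7], so e_{7}(2*P, 1*P + 2*Q) = e_{7}(P,Q)^(2*2-0*1).
Hence e(P,Q) = e(P',Q')^{2} where 2 = 4^{-1} mod 7.
Undo Montgomery via alpha=6002756206088, beta=1310764272283: (a',b')=(0,19276828323830) over F_{24351366891277}.
3-bit Miller (111) on E'/F_{24351366891277} with a'=0, b'=19276828323830: accumulate tangent/chord ratios at Q'+S and P'+S'.
Miller gives e_{7}(P',Q') = 16034513753169 + 17463089381500*t in F_{24351366891277^2}.
Finally e_{7}(P,Q) = 14204775189284 + 16685921677184*t.

14204775189284 + 16685921677184*t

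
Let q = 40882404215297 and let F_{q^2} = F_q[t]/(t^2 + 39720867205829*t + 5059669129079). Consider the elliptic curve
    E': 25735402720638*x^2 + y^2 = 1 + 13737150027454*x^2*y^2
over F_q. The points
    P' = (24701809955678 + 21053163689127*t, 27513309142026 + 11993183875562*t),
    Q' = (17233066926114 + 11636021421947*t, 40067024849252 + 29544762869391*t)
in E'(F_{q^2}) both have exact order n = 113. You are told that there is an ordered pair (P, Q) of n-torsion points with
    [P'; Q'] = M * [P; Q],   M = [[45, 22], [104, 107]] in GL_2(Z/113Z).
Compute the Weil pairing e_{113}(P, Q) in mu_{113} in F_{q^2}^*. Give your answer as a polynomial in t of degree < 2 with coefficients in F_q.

27216683675132 + 15499187407724*t

e_{113}(aP+bQ,cP+dQ) = e_{113}(P,Q)^(ad-bc); with (a,b,c,d)=(45,22,104,107) this gives the det-113 law.
45*107 - 22*104 = 2527; reduced mod 113: det = 41, inverse 102.
Map (x,y)_Ed via u=(1+y)/(1-y), v=(1+y)/((1-y)x) to Montgomery A=7345336237015,B=19795829373360; then to (a',b')=(9639044312238,4384206917164).
Double-and-add over 1110001: 7-1 doublings, 4-1 additions; each step l_{T,T}/v_{2T} or l_{T,P'}/v at Q'+S for random S.
So e_{113}(P',Q') = 31195317288926 + 23332370408294*t.
Thus e_{113}(P,Q) = 27216683675132 + 15499187407724*t.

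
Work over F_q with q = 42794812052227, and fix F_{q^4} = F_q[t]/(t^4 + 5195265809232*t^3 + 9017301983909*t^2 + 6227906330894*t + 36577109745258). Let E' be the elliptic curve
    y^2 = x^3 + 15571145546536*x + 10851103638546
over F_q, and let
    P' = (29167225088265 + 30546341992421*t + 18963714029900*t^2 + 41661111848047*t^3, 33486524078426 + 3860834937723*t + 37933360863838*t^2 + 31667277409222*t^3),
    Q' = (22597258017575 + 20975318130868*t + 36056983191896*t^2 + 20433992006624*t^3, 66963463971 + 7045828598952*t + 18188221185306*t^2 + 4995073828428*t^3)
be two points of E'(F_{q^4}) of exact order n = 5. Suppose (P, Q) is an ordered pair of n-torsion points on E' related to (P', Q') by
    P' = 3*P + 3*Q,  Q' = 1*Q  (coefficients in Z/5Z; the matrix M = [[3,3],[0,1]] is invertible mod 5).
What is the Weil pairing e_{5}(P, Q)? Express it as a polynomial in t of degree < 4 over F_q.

Under M = [[3,3],[0,1]] in GL_2(Z/5), e_{5}(P',Q') = e_{5}(P,Q)^(3*1-3*0 mod 5).
3*1 - 3*0 = 3; reduced mod 5: det = 3, inverse 2.
Miller loop for e_{5} over F_{42794812052227^4}: bits of 5 = 101; 2 double steps + 1 add steps, l/v at each.
f_P(D_Q)/f_Q(D_P) = 37163736086492 + 11323815363584*t + 878645591090*t^2 + 26408621214769*t^3.
Finally e_{5}(P,Q) = 3611712470523 + 37845796957526*t + 6856080695032*t^2 + 23645985496334*t^3.

3611712470523 + 37845796957526*t + 6856080695032*t^2 + 23645985496334*t^3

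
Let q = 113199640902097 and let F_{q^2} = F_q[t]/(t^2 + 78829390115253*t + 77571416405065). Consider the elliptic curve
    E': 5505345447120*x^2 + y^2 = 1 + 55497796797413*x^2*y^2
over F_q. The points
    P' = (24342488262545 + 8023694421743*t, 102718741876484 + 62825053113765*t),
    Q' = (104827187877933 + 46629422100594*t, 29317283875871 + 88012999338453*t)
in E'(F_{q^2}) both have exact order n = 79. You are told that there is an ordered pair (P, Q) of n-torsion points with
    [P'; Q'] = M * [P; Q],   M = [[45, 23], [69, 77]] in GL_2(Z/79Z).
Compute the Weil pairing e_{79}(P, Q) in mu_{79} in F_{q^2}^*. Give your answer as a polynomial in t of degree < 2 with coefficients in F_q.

e_{79} is bilinear + alternating on E[79], so e_{79}(45*P + 23*Q, 69*P + 77*Q) = e_{79}(P,Q)^(45*77-23*69).
Hence e(P,Q) = e(P',Q')^{57} where 57 = 61^{-1} mod 79.
Map (x,y)_Ed via u=(1+y)/(1-y), v=(1+y)/((1-y)x) to Montgomery A=55620133713803,B=6073427196777; then to (a',b')=(0,98048408402790).
n = 79 = (1001111)_2 (7 bits, wt 5); accumulate f_{79,P'}(Q'+S)/f_{79,P'}(S) along the 6-step ladder.
Miller gives e_{79}(P',Q') = 50992886005688 + 104237910801458*t in F_{113199640902097^2}.
e_{79}(P,Q) = (50992886005688 + 104237910801458*t)^{57} = 725989088541 + 23760217421210*t.

725989088541 + 23760217421210*t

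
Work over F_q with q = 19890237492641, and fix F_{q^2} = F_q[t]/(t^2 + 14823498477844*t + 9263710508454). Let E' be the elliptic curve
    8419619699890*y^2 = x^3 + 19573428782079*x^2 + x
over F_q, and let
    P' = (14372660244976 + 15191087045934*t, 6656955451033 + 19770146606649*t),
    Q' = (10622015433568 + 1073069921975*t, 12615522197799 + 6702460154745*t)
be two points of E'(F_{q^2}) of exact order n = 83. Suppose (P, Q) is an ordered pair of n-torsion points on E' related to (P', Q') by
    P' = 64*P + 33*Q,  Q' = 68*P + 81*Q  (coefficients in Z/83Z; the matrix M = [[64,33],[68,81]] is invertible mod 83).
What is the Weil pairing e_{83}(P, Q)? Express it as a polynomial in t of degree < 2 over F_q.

6193834668688 + 2022394707345*t

Alternating bilinearity on E[83] (values in mu_{83} in F_{19890237492641^2}) gives e(P',Q') = e(P,Q)^det(M).
64*81 - 33*68 = 2940; reduced mod 83: det = 35, inverse 19.
Set x_W=7808928213992*u+10417602417047, y_W=7808928213992*v; then E': y_W^2=x_W^3+11380363079018*x_W+17598162873740.
Double-and-add over 1010011: 7-1 doublings, 4-1 additions; each step l_{T,T}/v_{2T} or l_{T,P'}/v at Q'+S for random S.
f_P(D_Q)/f_Q(D_P) = 18032521736559 + 6003600967528*t.
Finally e_{83}(P,Q) = 6193834668688 + 2022394707345*t.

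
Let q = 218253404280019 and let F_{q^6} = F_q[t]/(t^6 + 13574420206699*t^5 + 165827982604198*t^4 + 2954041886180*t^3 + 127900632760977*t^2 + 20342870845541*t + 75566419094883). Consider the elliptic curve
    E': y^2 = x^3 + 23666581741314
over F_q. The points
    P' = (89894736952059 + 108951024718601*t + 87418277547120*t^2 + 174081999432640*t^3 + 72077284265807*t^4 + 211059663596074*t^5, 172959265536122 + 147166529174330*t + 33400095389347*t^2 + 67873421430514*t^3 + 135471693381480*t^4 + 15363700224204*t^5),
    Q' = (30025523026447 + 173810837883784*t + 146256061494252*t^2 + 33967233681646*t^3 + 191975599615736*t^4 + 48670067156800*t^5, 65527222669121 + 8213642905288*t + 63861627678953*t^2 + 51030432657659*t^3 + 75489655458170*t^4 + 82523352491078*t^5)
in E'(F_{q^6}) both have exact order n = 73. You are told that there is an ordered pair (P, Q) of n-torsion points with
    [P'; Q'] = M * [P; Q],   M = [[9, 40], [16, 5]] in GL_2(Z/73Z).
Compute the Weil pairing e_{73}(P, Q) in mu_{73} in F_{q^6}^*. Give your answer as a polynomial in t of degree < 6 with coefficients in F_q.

214496394100553 + 192152248530999*t + 73600323010768*t^2 + 132182460169731*t^3 + 71187178817082*t^4 + 192805792438110*t^5

Under M = [[9,40],[16,5]] in GL_2(Z/73), e_{73}(P',Q') = e_{73}(P,Q)^(9*5-40*16 mod 73).
det M = 9*5 - 40*16 = -595 = 62 (mod 73); 62^{-1} = 53 (mod 73).
Build f_{73,P'} and f_{73,Q'} via the 7-bit ladder of 73=1001001_2; evaluate at shifted divisors; quotient in F_{218253404280019^6}.
Miller gives e_{73}(P',Q') = 120123848969393 + 201920057643936*t + 113418138676134*t^2 + 213957831445778*t^3 + 144605406895306*t^4 + 177495380190296*t^5 in F_{218253404280019^6}.
e_{73}(P,Q) = (120123848969393 + 201920057643936*t + 113418138676134*t^2 + 213957831445778*t^3 + 144605406895306*t^4 + 177495380190296*t^5)^{53} = 214496394100553 + 192152248530999*t + 73600323010768*t^2 + 132182460169731*t^3 + 71187178817082*t^4 + 192805792438110*t^5.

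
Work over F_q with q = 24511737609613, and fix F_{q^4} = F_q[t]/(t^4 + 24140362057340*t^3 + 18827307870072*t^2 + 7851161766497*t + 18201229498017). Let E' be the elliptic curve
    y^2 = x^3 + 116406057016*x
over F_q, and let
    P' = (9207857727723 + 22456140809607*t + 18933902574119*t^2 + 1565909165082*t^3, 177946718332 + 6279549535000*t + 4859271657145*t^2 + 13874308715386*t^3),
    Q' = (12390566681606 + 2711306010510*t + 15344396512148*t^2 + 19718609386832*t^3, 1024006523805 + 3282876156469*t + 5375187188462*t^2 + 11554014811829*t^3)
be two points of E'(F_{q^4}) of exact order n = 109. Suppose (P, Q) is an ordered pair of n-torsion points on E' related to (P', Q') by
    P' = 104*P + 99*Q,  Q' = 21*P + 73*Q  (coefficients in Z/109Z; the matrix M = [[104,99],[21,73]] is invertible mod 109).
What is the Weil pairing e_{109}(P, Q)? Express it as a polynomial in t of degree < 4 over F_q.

Alternating bilinearity on E[109] (values in mu_{109} in F_{24511737609613^4}) gives e(P',Q') = e(P,Q)^det(M).
det(M) mod 109 = 63; its inverse in (Z/109)^* is 45 (check: 63*45 mod 109 = 1).
n = 109 = (1101101)_2 (7 bits, wt 5); accumulate f_{109,P'}(Q'+S)/f_{109,P'}(S) along the 6-step ladder.
So e_{109}(P',Q') = 13418922169119 + 4525397867019*t + 24312062079019*t^2 + 18466592147727*t^3.
Thus e_{109}(P,Q) = 3113723190422 + 18657476571657*t + 22432683856384*t^2 + 802159684465*t^3.

3113723190422 + 18657476571657*t + 22432683856384*t^2 + 802159684465*t^3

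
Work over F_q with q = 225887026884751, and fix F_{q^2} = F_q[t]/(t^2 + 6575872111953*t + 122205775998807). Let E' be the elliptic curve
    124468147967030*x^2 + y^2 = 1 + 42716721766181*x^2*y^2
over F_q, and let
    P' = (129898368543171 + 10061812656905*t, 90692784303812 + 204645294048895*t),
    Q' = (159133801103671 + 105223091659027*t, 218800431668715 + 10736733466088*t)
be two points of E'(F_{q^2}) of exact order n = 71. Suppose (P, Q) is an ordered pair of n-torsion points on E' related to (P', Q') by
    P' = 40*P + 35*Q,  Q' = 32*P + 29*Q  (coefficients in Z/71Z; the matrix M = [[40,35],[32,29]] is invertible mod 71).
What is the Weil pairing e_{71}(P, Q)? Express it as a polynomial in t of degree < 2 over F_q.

57241197485781 + 153290610582731*t

Under M = [[40,35],[32,29]] in GL_2(Z/71), e_{71}(P',Q') = e_{71}(P,Q)^(40*29-35*32 mod 71).
Inverting 40 mod 71: 16. Thus e_{71}(P,Q) = e(P',Q')^{16}.
Edwards->Montgomery: u=(1+y)/(1-y), v=u/x -> 170071232707162v^2=u^3+185809650366894u^2+u; then x_W=76909613271400u+216103334026161: y^2=x^3+52683938390901*x+39796615332299.
Double-and-add over 1000111: 7-1 doublings, 4-1 additions; each step l_{T,T}/v_{2T} or l_{T,P'}/v at Q'+S for random S.
So e_{71}(P',Q') = 2861735050159 + 133215011378432*t.
Thus e_{71}(P,Q) = 57241197485781 + 153290610582731*t.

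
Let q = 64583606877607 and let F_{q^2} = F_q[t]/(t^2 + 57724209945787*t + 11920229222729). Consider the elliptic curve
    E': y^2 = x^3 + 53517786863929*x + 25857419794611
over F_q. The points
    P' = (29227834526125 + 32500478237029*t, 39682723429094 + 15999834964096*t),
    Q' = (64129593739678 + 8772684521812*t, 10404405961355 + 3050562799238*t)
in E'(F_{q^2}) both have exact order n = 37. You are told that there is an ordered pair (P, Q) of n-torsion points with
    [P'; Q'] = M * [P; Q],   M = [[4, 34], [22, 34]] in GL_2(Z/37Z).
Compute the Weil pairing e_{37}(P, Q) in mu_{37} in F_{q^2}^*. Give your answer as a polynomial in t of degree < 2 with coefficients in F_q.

Alternating bilinearity on E[37] (values in mu_{37} in F_{64583606877607^2}) gives e(P',Q') = e(P,Q)^det(M).
det(M) mod 37 = 17; its inverse in (Z/37)^* is 24 (check: 17*24 mod 37 = 1).
Miller loop for e_{37} over F_{64583606877607^2}: bits of 37 = 100101; 5 double steps + 2 add steps, l/v at each.
The quotient is 52129997375237 + 23051768872032*t.
Hence e(P,Q) = 39206500637551 + 36751519026220*t in F_{64583606877607^2}^*.

39206500637551 + 36751519026220*t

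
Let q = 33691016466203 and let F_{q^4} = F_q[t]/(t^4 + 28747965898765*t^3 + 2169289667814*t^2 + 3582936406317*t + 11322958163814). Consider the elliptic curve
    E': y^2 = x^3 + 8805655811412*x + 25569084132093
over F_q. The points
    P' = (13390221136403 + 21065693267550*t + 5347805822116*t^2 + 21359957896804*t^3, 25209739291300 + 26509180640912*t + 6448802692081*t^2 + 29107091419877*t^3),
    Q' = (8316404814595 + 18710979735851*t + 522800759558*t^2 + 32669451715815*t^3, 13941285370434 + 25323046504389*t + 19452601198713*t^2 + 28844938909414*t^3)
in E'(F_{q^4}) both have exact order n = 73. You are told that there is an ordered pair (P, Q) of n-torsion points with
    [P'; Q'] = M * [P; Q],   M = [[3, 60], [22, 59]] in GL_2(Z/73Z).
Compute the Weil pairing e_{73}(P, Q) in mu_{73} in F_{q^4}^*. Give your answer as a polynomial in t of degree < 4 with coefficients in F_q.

e_{73}(aP+bQ,cP+dQ) = e_{73}(P,Q)^(ad-bc); with (a,b,c,d)=(3,60,22,59) this gives the det-73 law.
Inverting 25 mod 73: 38. Thus e_{73}(P,Q) = e(P',Q')^{38}.
7-bit Miller (1001001) on E'/F_{33691016466203} with a'=8805655811412, b'=25569084132093: accumulate tangent/chord ratios at Q'+S and P'+S'.
Result: e(P',Q') = 33337099945462 + 7847009343582*t + 20114660314078*t^2 + 24539367111872*t^3.
Thus e_{73}(P,Q) = 17938415727248 + 2177589370630*t + 59927033477*t^2 + 15076618208746*t^3.

17938415727248 + 2177589370630*t + 59927033477*t^2 + 15076618208746*t^3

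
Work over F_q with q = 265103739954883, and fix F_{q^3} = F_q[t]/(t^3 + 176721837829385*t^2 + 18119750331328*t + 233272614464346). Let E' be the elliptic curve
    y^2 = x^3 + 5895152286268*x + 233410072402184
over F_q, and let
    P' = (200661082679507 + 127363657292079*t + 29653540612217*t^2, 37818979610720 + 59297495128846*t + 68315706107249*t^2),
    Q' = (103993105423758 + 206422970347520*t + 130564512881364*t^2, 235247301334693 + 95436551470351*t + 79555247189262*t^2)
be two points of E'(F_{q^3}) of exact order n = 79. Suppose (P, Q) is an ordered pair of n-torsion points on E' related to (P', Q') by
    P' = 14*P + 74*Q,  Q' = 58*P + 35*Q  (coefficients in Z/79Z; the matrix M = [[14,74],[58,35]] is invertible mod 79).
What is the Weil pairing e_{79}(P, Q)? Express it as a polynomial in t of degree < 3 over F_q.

59314790652577 + 195008566966735*t + 220635831597226*t^2

The 79-Weil pairing on E[79] over F_{265103739954883} is alternating-bilinear: e_{79}(P',Q') = e_{79}(P,Q)^det(M).
det M = 14*35 - 74*58 = -3802 = 69 (mod 79); 69^{-1} = 71 (mod 79).
Build f_{79,P'} and f_{79,Q'} via the 7-bit ladder of 79=1001111_2; evaluate at shifted divisors; quotient in F_{265103739954883^3}.
So e_{79}(P',Q') = 77112738797736 + 68113990878646*t + 160962164392276*t^2.
(77112738797736 + 68113990878646*t + 160962164392276*t^2)^{71} mod (265103739954883,f) = 59314790652577 + 195008566966735*t + 220635831597226*t^2.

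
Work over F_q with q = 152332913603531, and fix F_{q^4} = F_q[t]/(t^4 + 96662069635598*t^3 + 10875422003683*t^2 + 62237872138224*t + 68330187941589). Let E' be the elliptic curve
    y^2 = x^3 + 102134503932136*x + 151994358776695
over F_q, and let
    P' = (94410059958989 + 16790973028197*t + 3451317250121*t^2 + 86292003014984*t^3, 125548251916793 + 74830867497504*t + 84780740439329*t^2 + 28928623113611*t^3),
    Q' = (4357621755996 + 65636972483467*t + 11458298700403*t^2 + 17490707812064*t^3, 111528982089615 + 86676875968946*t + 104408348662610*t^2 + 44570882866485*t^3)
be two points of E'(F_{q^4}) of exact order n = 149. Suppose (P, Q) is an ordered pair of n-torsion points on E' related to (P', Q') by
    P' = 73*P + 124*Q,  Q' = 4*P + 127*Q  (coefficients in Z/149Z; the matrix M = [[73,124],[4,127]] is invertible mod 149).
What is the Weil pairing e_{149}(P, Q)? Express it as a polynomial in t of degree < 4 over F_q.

147738910385924 + 47364011926395*t + 126440713429474*t^2 + 58552553894049*t^3

e_{149}(aP+bQ,cP+dQ) = e_{149}(P,Q)^(ad-bc); with (a,b,c,d)=(73,124,4,127) this gives the det-149 law.
det(M) mod 149 = 133; its inverse in (Z/149)^* is 121 (check: 133*121 mod 149 = 1).
Run Miller on y^2=x^3+102134503932136*x+151994358776695 over F_{152332913603531}: ladder 10010101 (8 bits); e = f_P(D_Q)/f_Q(D_P).
e_{149}(P',Q') = 54657352564700 + 100188164792677*t + 136897263312923*t^2 + 82307935995731*t^3.
Raise to 121: e(P,Q) = 147738910385924 + 47364011926395*t + 126440713429474*t^2 + 58552553894049*t^3 in mu_{149}.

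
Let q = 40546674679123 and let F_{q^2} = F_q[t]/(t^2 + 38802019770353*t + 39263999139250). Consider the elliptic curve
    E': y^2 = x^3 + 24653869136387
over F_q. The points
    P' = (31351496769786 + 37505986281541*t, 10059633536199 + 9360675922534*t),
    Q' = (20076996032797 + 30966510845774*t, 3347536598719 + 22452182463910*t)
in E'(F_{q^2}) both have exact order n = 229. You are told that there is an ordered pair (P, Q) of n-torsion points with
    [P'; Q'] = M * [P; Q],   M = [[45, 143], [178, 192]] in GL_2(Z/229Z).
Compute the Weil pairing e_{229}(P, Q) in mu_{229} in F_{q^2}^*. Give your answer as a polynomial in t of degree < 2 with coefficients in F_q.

The 229-Weil pairing on E[229] over F_{40546674679123} is alternating-bilinear: e_{229}(P',Q') = e_{229}(P,Q)^det(M).
det M = 45*192 - 143*178 = -16814 = 132 (mod 229); 132^{-1} = 144 (mod 229).
Miller loop for e_{229} over F_{40546674679123^2}: bits of 229 = 11100101; 7 double steps + 4 add steps, l/v at each.
f_P(D_Q)/f_Q(D_P) = 27946812232628 + 19430423075790*t.
Hence e(P,Q) = 14685674984922 + 15115459449042*t in F_{40546674679123^2}^*.

14685674984922 + 15115459449042*t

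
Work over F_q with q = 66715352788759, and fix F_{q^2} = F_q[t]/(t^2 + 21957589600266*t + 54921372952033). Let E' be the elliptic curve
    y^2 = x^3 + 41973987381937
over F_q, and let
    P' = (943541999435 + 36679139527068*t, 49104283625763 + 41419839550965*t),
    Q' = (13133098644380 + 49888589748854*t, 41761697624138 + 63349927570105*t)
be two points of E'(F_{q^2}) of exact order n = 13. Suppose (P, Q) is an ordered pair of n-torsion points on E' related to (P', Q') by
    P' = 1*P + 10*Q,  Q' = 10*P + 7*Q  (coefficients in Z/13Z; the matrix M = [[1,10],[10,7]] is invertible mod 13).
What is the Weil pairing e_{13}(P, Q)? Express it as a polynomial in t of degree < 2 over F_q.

63018739226639 + 27887500518430*t

e_{13}(aP+bQ,cP+dQ) = e_{13}(P,Q)^(ad-bc); with (a,b,c,d)=(1,10,10,7) this gives the det-13 law.
Hence e(P,Q) = e(P',Q')^{6} where 6 = 11^{-1} mod 13.
Double-and-add over 1101: 4-1 doublings, 3-1 additions; each step l_{T,T}/v_{2T} or l_{T,P'}/v at Q'+S for random S.
The quotient is 7932517572929 + 19816534168607*t.
Hence e(P,Q) = 63018739226639 + 27887500518430*t in F_{66715352788759^2}^*.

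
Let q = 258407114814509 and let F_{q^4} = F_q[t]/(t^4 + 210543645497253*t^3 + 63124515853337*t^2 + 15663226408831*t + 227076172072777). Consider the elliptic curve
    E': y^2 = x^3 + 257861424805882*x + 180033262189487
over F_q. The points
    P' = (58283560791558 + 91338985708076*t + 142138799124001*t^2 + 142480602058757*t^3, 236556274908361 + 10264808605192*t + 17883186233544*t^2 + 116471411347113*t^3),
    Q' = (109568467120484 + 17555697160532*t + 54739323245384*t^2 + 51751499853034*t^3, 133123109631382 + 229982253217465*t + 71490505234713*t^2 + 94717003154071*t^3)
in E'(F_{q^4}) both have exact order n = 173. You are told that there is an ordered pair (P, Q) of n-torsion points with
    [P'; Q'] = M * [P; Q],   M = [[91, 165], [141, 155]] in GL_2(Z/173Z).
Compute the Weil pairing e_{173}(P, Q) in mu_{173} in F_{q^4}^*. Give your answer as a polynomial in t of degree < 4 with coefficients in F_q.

186658006116313 + 3156302657369*t + 24943187665644*t^2 + 224524473019242*t^3

e_{173}(aP+bQ,cP+dQ) = e_{173}(P,Q)^(ad-bc); with (a,b,c,d)=(91,165,141,155) this gives the det-173 law.
So e_{173}(P,Q) = e_{173}(P',Q')^{77}, since 9*77 = 1 mod 173.
Miller loop for e_{173} over F_{258407114814509^4}: bits of 173 = 10101101; 7 double steps + 4 add steps, l/v at each.
So e_{173}(P',Q') = 174734902851582 + 58812906235235*t + 95036636490125*t^2 + 211304243287413*t^3.
Raise to 77: e(P,Q) = 186658006116313 + 3156302657369*t + 24943187665644*t^2 + 224524473019242*t^3 in mu_{173}.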